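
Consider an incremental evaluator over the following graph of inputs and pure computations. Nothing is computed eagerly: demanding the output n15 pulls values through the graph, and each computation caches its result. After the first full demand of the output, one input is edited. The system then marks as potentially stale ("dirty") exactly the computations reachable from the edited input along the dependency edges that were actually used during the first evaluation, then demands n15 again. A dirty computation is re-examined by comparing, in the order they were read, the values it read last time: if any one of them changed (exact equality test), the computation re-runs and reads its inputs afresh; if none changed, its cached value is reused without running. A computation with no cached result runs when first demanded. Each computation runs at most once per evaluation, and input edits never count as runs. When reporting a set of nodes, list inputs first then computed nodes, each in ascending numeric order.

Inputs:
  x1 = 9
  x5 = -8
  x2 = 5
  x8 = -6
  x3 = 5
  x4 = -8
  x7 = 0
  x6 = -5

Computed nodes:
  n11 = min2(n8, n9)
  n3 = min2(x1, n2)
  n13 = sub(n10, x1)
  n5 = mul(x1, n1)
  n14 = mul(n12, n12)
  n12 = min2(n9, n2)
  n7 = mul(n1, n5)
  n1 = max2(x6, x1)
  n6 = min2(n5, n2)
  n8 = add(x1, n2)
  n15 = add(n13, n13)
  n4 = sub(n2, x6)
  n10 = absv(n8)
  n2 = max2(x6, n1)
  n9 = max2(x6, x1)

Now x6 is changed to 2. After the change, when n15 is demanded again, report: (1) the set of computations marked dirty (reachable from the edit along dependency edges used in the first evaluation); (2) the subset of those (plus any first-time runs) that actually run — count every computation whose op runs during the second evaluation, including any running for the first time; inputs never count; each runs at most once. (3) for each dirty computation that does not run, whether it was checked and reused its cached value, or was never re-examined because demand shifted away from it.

Initial pass — values computed on the first demand:
  n1 = max2(-5, 9) = 9
  n2 = max2(-5, 9) = 9
  n8 = add(9, 9) = 18
  n10 = absv(18) = 18
  n13 = sub(18, 9) = 9
  n15 = add(9, 9) = 18

Second demand — change propagation:
  n1: re-runs because x6 -5->2; new result 9 (unchanged).
  n2: re-runs because x6 -5->2; new result 9 (unchanged).
  n8: re-examined; everything it read last time is the same (x1 unchanged, n2 unchanged) — cache 18 kept, no run.
  n10: re-examined; everything it read last time is the same (n8 unchanged) — cache 18 kept, no run.
  n13: re-examined; everything it read last time is the same (n10 unchanged, x1 unchanged) — cache 9 kept, no run.
  n15: re-examined; everything it read last time is the same (n13 unchanged, n13 unchanged) — cache 18 kept, no run.

The important point: at n8 every value read last time is unchanged, so the dirty flag clears without a run.

Dirty set: n1, n2, n8, n10, n13, n15.
Run set: n1, n2 (2 run).
Re-examined without running (cache reused): n8, n10, n13, n15.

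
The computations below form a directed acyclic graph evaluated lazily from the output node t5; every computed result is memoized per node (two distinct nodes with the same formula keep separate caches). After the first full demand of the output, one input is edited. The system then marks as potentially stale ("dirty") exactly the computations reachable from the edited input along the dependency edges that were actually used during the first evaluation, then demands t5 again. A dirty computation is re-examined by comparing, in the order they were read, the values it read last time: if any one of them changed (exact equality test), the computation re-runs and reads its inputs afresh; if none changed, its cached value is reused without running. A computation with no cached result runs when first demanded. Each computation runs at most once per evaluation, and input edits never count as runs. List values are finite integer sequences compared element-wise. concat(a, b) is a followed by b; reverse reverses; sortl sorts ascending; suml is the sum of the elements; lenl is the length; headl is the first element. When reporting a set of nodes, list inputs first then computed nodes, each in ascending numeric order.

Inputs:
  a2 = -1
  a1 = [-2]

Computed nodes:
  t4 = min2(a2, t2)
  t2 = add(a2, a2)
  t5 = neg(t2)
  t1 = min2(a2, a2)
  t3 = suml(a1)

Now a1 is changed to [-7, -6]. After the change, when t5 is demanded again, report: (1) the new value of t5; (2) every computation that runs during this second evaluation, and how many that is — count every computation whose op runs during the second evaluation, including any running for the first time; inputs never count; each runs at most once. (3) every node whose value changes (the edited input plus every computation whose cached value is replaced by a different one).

Demanding t5 again yields 2.
0 computations run: none.
The nodes whose values change: a1.
Note the shortcut — a1 feeds only undemanded nodes, so no recomputation happens.

First demand of the output computes:
  t2 = add(-1, -1) = -2
  t5 = neg(-2) = 2

After the edit, cleaning proceeds:
  a1 only reaches undemanded nodes; the second demand re-runs nothing.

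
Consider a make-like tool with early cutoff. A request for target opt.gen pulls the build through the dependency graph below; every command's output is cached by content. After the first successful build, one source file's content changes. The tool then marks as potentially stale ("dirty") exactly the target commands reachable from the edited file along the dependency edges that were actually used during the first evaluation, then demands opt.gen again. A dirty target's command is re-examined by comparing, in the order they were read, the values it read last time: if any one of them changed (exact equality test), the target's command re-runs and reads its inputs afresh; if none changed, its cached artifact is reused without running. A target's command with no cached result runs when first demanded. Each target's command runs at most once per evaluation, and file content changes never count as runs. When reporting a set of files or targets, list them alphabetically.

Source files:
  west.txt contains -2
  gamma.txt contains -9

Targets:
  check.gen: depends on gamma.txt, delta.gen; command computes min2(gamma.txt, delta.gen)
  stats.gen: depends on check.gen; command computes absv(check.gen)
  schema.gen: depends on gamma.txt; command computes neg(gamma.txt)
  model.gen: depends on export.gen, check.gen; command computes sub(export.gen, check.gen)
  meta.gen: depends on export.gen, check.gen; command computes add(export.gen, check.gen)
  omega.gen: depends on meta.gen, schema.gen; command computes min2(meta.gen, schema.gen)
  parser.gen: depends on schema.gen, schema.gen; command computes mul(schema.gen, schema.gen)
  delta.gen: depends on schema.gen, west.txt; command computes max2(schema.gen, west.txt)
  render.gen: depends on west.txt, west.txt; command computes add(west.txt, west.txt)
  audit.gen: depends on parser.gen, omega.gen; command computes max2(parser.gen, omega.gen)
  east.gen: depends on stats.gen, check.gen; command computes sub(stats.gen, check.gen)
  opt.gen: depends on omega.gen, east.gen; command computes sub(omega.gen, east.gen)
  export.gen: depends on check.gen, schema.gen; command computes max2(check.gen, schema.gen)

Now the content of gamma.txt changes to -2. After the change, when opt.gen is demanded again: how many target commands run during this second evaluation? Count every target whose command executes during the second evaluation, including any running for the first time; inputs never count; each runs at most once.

9 target commands run: check.gen, delta.gen, east.gen, export.gen, meta.gen, omega.gen, opt.gen, schema.gen, stats.gen.

First demand of the output computes:
  schema.gen = neg(-9) = 9
  delta.gen = max2(9, -2) = 9
  check.gen = min2(-9, 9) = -9
  export.gen = max2(-9, 9) = 9
  meta.gen = add(9, -9) = 0
  omega.gen = min2(0, 9) = 0
  stats.gen = absv(-9) = 9
  east.gen = sub(9, -9) = 18
  opt.gen = sub(0, 18) = -18

After the edit, cleaning proceeds:
  schema.gen: a read changed (gamma.txt -9->-2) — executes, giving 2.
  delta.gen: a read changed (schema.gen 9->2) — executes, giving 2.
  check.gen: a read changed (gamma.txt -9->-2; delta.gen 9->2) — executes, giving -2.
  export.gen: a read changed (check.gen -9->-2; schema.gen 9->2) — executes, giving 2.
  meta.gen: a read changed (export.gen 9->2; check.gen -9->-2) — executes, giving 0 — identical to its old value.
  omega.gen: a read changed (schema.gen 9->2) — executes, giving 0 — identical to its old value.
  stats.gen: a read changed (check.gen -9->-2) — executes, giving 2.
  east.gen: a read changed (stats.gen 9->2; check.gen -9->-2) — executes, giving 4.
  opt.gen: a read changed (east.gen 18->4) — executes, giving -4.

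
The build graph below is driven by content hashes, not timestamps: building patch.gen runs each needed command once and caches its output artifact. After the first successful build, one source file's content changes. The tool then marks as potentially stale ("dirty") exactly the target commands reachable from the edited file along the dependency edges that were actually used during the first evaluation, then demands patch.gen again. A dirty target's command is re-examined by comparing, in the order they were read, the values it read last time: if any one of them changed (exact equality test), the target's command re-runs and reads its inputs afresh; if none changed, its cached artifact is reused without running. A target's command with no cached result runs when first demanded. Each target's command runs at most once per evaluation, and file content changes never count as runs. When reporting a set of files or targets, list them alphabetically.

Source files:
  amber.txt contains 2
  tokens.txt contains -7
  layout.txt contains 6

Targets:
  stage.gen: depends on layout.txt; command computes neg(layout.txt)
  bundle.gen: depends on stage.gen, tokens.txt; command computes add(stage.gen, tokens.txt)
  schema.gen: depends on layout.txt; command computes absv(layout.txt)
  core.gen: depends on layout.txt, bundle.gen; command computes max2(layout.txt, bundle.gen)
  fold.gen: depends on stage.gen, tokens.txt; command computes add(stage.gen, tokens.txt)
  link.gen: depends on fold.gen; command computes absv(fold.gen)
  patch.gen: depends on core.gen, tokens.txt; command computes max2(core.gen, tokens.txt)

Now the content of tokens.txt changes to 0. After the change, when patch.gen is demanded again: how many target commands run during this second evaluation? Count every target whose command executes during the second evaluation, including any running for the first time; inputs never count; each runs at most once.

Initial pass — values computed on the first demand:
  stage.gen = neg(6) = -6
  bundle.gen = add(-6, -7) = -13
  core.gen = max2(6, -13) = 6
  patch.gen = max2(6, -7) = 6

Second demand — change propagation:
  bundle.gen: re-runs because tokens.txt -7->0; new result -6.
  core.gen: re-runs because bundle.gen -13->-6; new result 6 (unchanged).
  patch.gen: re-runs because tokens.txt -7->0; new result 6 (unchanged).

Run set: bundle.gen, core.gen, patch.gen (3 run).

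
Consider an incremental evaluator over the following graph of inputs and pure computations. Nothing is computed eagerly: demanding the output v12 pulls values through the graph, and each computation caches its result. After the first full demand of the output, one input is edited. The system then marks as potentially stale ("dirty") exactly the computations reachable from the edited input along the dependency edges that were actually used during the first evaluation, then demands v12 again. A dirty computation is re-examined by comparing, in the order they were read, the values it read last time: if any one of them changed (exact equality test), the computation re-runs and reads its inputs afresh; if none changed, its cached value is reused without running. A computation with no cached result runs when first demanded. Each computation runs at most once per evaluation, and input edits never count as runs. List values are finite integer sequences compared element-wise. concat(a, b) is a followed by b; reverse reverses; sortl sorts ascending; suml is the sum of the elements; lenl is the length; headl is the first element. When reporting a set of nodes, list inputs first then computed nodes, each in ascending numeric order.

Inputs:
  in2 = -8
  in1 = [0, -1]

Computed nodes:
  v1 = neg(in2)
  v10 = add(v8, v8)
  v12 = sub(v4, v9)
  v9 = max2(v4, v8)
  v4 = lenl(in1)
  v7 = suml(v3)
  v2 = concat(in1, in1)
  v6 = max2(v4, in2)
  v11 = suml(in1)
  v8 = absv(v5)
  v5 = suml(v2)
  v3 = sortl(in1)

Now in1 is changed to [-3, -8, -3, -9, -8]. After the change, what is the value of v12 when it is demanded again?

Initial pass — values computed on the first demand:
  v2 = concat([0, -1], [0, -1]) = [0, -1, 0, -1]
  v4 = lenl([0, -1]) = 2
  v5 = suml([0, -1, 0, -1]) = -2
  v8 = absv(-2) = 2
  v9 = max2(2, 2) = 2
  v12 = sub(2, 2) = 0

Second demand — change propagation:
  v2: re-runs because in1 [0, -1]->[-3, -8, -3, -9, -8]; in1 [0, -1]->[-3, -8, -3, -9, -8]; new result [-3, -8, -3, -9, -8, -3, -8, -3, -9, -8].
  v4: re-runs because in1 [0, -1]->[-3, -8, -3, -9, -8]; new result 5.
  v5: re-runs because v2 [0, -1, 0, -1]->[-3, -8, -3, -9, -8, -3, -8, -3, -9, -8]; new result -62.
  v8: re-runs because v5 -2->-62; new result 62.
  v9: re-runs because v4 2->5; v8 2->62; new result 62.
  v12: re-runs because v4 2->5; v9 2->62; new result -57.

v12 now evaluates to -57.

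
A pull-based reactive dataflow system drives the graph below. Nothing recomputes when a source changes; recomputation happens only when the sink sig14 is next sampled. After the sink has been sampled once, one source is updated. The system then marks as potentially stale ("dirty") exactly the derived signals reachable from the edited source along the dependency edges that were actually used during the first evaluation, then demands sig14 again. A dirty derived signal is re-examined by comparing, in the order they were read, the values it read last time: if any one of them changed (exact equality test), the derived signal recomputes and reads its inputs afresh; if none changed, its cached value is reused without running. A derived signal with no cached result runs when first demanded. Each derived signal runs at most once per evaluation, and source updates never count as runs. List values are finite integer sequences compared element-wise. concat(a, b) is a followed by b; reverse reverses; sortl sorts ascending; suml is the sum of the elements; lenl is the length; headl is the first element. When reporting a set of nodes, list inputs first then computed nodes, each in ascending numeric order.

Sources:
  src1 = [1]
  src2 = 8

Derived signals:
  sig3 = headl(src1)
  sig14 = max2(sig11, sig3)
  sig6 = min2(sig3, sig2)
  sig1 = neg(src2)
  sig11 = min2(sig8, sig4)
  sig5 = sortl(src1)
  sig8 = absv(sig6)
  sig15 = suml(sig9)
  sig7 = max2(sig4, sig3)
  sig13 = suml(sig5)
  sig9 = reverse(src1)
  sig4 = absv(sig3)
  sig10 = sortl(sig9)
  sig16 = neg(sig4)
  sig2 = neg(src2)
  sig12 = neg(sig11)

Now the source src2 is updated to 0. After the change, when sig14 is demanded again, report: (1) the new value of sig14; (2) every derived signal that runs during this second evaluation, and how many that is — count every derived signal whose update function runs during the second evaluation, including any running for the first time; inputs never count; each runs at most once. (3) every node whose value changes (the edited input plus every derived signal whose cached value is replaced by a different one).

First evaluation (everything demanded from the output):
  sig2 = neg(8) = -8
  sig3 = headl([1]) = 1
  sig4 = absv(1) = 1
  sig6 = min2(1, -8) = -8
  sig8 = absv(-8) = 8
  sig11 = min2(8, 1) = 1
  sig14 = max2(1, 1) = 1

Propagation after the edit:
  sig2: runs — src2 8->0; result 0.
  sig6: runs — sig2 -8->0; result 0.
  sig8: runs — sig6 -8->0; result 0.
  sig11: runs — sig8 8->0; result 0.
  sig14: runs — sig11 1->0; result 1 (same value as before).

New value of sig14: 1.
Derived signals that run: sig2, sig6, sig8, sig11, sig14 — 5 in total.
Values that change: src2, sig2, sig6, sig8, sig11.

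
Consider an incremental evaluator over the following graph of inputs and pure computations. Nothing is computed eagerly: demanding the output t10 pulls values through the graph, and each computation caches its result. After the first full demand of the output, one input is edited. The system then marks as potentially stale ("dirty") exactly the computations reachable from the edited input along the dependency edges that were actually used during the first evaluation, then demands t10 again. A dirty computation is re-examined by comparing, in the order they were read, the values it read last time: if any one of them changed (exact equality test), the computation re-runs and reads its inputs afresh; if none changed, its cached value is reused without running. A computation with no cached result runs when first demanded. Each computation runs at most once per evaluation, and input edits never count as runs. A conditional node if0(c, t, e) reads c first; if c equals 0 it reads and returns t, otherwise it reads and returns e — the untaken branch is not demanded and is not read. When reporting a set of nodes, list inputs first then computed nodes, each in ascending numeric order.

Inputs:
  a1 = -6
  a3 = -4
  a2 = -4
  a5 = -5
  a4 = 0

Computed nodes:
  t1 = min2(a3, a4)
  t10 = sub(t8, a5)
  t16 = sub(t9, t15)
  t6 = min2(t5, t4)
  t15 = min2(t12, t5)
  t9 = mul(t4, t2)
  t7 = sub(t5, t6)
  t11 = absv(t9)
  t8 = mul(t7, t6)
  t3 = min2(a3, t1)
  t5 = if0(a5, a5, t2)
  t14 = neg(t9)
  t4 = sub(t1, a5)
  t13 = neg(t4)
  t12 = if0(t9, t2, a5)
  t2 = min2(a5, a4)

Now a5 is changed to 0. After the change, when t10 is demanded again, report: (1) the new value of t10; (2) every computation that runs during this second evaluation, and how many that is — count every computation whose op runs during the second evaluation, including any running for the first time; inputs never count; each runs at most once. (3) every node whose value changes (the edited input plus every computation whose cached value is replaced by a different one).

Initial pass — values computed on the first demand:
  t1 = min2(-4, 0) = -4
  t2 = min2(-5, 0) = -5
  t4 = sub(-4, -5) = 1
  t5 = if0(a5=-5 -> else branch t2) = -5
  t6 = min2(-5, 1) = -5
  t7 = sub(-5, -5) = 0
  t8 = mul(0, -5) = 0
  t10 = sub(0, -5) = 5

Second demand — change propagation:
  t2: dirty yet unreached — the second evaluation never asks for it.
  t4: re-runs because a5 -5->0; new result -4.
  t5: re-runs because a5 -5->0; new result 0.
  t6: re-runs because t5 -5->0; t4 1->-4; new result -4.
  t7: re-runs because t5 -5->0; t6 -5->-4; new result 4.
  t8: re-runs because t7 0->4; t6 -5->-4; new result -16.
  t10: re-runs because t8 0->-16; a5 -5->0; new result -16.

The important point: the flipped condition redirects demand; t2 is left stale, never re-checked.

t10 now evaluates to -16.
Run set: t4, t5, t6, t7, t8, t10 (6 run).
Changed values: a5, t4, t5, t6, t7, t8, t10.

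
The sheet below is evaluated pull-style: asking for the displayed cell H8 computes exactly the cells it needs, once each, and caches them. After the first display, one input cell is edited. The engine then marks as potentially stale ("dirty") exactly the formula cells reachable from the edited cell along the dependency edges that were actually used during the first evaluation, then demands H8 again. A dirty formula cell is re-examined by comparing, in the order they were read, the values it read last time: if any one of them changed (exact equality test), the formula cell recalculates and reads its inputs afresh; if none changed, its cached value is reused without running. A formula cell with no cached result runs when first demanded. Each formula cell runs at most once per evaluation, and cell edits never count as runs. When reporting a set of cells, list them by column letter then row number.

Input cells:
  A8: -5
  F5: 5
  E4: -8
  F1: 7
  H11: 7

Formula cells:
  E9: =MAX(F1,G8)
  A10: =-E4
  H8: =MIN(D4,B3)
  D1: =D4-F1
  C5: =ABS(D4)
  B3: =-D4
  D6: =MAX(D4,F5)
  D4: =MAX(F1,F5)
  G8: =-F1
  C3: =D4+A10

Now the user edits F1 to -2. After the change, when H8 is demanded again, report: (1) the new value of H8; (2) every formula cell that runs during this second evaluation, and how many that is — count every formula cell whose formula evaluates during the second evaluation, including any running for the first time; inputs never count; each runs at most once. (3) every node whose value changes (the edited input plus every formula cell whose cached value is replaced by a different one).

First demand of the output computes:
  D4 = MAX(7, 5) = 7
  B3 = -(7) = -7
  H8 = MIN(7, -7) = -7

After the edit, cleaning proceeds:
  D4: a read changed (F1 7->-2) — executes, giving 5.
  B3: a read changed (D4 7->5) — executes, giving -5.
  H8: a read changed (D4 7->5; B3 -7->-5) — executes, giving -5.

Demanding H8 again yields -5.
3 formula cells run: B3, D4, H8.
The nodes whose values change: B3, D4, F1, H8.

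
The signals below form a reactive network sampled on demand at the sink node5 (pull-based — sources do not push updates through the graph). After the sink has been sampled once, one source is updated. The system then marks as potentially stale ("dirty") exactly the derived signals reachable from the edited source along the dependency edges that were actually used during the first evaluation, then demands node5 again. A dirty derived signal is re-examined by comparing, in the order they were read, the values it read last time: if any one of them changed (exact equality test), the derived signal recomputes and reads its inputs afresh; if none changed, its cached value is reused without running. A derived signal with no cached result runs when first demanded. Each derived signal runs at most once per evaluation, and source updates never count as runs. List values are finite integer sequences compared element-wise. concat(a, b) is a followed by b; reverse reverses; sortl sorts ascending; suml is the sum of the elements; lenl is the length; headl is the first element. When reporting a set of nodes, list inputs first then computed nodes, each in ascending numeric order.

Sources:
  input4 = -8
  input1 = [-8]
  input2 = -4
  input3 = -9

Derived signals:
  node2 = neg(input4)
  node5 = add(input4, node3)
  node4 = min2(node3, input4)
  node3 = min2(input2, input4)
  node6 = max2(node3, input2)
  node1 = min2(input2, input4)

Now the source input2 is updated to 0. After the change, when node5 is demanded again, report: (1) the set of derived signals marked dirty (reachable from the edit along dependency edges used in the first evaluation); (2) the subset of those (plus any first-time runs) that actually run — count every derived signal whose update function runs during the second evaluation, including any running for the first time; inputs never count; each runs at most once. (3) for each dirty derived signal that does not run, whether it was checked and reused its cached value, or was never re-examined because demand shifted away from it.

Dirty set: node3, node5.
Run set: node3 (1 run).
Re-examined without running (cache reused): node5.
The important point: node3 recomputes to an identical value, and the output ends up unchanged.

Initial pass — values computed on the first demand:
  node3 = min2(-4, -8) = -8
  node5 = add(-8, -8) = -16

Second demand — change propagation:
  node3: re-runs because input2 -4->0; new result -8 (unchanged).
  node5: re-examined; everything it read last time is the same (input4 unchanged, node3 unchanged) — cache -16 kept, no run.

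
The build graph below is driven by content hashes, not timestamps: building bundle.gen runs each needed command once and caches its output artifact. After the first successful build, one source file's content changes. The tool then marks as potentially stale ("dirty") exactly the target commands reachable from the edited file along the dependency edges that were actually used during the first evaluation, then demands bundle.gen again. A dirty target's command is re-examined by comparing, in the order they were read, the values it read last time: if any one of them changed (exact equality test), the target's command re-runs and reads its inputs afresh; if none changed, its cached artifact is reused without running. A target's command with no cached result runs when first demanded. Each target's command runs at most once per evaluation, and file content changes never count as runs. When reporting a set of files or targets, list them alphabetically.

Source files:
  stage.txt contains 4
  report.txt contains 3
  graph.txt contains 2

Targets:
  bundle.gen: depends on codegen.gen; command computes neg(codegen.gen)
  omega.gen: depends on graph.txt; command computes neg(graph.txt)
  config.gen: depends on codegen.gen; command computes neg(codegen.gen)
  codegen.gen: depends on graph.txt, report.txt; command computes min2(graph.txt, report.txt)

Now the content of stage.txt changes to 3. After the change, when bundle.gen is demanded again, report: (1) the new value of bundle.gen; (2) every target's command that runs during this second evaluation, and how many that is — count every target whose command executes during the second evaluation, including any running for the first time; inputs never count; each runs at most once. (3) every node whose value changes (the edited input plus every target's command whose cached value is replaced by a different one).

Initial pass — values computed on the first demand:
  codegen.gen = min2(2, 3) = 2
  bundle.gen = neg(2) = -2

Second demand — change propagation:
  no demanded computation ever read stage.txt, so the edit dirties nothing and nothing runs.

The important point: nothing the output needs ever reads stage.txt, so the edit is invisible to it.

bundle.gen now evaluates to -2.
Run set: none (0 run).
Changed values: stage.txt.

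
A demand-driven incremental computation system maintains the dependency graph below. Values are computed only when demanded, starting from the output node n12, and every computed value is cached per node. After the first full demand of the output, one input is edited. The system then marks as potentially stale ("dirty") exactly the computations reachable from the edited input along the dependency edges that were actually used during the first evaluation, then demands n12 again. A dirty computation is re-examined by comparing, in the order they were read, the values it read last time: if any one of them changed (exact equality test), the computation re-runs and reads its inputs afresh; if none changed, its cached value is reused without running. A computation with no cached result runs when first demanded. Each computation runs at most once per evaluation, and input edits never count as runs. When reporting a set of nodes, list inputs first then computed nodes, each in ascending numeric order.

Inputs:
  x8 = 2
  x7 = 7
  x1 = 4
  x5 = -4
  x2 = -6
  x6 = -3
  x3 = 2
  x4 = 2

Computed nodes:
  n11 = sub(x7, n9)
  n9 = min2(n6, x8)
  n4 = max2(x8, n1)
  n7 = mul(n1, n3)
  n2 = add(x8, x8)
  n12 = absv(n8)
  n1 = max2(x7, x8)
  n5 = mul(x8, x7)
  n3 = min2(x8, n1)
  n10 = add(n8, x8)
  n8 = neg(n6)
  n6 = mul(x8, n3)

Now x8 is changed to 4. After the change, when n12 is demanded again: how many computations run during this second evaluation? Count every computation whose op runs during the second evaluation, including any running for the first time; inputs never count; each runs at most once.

First evaluation (everything demanded from the output):
  n1 = max2(7, 2) = 7
  n3 = min2(2, 7) = 2
  n6 = mul(2, 2) = 4
  n8 = neg(4) = -4
  n12 = absv(-4) = 4

Propagation after the edit:
  n1: runs — x8 2->4; result 7 (same value as before).
  n3: runs — x8 2->4; result 4.
  n6: runs — x8 2->4; n3 2->4; result 16.
  n8: runs — n6 4->16; result -16.
  n12: runs — n8 -4->-16; result 16.

Computations that run: n1, n3, n6, n8, n12 — 5 in total.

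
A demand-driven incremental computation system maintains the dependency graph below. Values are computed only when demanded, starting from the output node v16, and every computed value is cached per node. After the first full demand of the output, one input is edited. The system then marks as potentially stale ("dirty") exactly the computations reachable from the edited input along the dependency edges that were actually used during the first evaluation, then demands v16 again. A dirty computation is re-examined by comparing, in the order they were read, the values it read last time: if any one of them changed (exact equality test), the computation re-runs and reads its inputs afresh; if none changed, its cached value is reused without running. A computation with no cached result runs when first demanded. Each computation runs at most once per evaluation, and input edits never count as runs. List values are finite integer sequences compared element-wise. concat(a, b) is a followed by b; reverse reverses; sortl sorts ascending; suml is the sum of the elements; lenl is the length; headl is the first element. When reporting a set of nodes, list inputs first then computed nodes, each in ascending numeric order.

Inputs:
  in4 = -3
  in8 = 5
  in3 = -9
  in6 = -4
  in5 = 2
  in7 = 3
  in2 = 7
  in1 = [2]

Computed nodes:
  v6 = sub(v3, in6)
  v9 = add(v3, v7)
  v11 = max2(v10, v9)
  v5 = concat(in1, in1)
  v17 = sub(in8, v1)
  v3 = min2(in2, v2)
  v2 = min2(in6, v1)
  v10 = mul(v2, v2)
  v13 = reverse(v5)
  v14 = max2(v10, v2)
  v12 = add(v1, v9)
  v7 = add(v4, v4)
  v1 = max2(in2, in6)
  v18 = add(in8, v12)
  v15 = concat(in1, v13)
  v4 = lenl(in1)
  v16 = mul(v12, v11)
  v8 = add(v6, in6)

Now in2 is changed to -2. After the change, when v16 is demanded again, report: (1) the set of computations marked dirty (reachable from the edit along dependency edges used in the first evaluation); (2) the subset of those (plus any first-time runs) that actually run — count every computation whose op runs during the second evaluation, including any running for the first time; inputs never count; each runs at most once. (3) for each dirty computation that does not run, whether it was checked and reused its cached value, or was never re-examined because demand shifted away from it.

Marked dirty: v1, v2, v3, v9, v10, v11, v12, v16.
Computations that run: v1, v2, v3, v12, v16 — 5 in total.
Checked but reused from cache: v9, v10, v11.
Key observation: the cutoff stops propagation at v9 — its inputs' values are unchanged, so it reuses its cache.

First evaluation (everything demanded from the output):
  v1 = max2(7, -4) = 7
  v2 = min2(-4, 7) = -4
  v3 = min2(7, -4) = -4
  v4 = lenl([2]) = 1
  v7 = add(1, 1) = 2
  v9 = add(-4, 2) = -2
  v10 = mul(-4, -4) = 16
  v11 = max2(16, -2) = 16
  v12 = add(7, -2) = 5
  v16 = mul(5, 16) = 80

Propagation after the edit:
  v1: runs — in2 7->-2; result -2.
  v2: runs — v1 7->-2; result -4 (same value as before).
  v3: runs — in2 7->-2; result -4 (same value as before).
  v9: checked — values it read are unchanged (v3 unchanged, v7 unchanged); reused cached -2 without running.
  v10: checked — values it read are unchanged (v2 unchanged, v2 unchanged); reused cached 16 without running.
  v11: checked — values it read are unchanged (v10 unchanged, v9 unchanged); reused cached 16 without running.
  v12: runs — v1 7->-2; result -4.
  v16: runs — v12 5->-4; result -64.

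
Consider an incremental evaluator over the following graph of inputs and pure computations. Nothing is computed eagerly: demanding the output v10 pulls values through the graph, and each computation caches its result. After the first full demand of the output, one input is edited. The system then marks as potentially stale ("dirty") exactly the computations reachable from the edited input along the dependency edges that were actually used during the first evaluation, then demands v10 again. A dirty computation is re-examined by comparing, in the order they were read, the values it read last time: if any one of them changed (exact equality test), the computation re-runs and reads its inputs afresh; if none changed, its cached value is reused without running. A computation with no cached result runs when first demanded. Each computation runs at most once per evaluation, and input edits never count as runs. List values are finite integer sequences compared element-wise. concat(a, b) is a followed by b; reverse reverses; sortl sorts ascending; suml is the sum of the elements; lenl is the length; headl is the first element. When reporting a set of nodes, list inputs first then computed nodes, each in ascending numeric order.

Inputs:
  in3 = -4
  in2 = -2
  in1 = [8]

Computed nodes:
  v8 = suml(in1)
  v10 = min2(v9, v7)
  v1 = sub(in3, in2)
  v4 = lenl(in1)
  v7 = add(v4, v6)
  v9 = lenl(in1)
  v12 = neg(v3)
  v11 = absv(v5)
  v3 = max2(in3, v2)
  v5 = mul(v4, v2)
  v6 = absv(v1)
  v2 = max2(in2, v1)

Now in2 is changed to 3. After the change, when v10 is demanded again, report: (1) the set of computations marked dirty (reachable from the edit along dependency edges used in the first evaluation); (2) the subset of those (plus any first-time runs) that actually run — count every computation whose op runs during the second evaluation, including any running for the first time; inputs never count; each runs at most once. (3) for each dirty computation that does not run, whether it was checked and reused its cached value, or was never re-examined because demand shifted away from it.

Dirty set: v1, v6, v7, v10.
Run set: v1, v6, v7, v10 (4 run).
All dirty computations ended up running.

Initial pass — values computed on the first demand:
  v1 = sub(-4, -2) = -2
  v4 = lenl([8]) = 1
  v6 = absv(-2) = 2
  v7 = add(1, 2) = 3
  v9 = lenl([8]) = 1
  v10 = min2(1, 3) = 1

Second demand — change propagation:
  v1: re-runs because in2 -2->3; new result -7.
  v6: re-runs because v1 -2->-7; new result 7.
  v7: re-runs because v6 2->7; new result 8.
  v10: re-runs because v7 3->8; new result 1 (unchanged).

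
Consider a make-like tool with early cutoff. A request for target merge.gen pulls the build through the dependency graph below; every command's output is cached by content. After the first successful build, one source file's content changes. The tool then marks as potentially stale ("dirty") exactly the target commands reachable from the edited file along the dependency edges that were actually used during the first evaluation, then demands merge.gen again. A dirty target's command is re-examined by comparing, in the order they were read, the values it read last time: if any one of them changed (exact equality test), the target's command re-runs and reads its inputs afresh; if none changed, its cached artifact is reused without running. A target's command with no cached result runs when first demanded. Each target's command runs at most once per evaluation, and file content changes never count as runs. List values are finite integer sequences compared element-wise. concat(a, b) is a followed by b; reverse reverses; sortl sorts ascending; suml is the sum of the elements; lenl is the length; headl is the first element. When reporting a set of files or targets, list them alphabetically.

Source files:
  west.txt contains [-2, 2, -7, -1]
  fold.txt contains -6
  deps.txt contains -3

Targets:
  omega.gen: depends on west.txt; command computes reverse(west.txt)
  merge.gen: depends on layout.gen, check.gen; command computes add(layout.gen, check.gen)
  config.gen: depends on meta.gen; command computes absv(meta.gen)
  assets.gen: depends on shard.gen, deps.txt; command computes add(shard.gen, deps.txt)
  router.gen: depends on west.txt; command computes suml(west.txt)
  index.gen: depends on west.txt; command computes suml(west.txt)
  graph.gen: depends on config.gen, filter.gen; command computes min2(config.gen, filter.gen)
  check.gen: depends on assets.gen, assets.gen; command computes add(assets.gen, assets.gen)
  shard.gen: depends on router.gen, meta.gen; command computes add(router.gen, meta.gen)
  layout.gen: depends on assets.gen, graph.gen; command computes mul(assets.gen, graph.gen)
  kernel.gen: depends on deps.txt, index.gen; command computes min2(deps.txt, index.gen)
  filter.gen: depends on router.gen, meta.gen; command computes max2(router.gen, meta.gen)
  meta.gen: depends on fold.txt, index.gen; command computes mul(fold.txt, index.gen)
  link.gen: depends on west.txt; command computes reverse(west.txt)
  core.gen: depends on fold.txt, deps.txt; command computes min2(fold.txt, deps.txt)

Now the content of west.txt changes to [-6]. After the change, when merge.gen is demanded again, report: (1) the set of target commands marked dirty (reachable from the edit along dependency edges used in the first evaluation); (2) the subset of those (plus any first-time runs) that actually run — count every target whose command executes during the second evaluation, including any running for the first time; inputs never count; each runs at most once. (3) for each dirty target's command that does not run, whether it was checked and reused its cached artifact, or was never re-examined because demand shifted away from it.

First demand of the output computes:
  index.gen = suml([-2, 2, -7, -1]) = -8
  meta.gen = mul(-6, -8) = 48
  config.gen = absv(48) = 48
  router.gen = suml([-2, 2, -7, -1]) = -8
  filter.gen = max2(-8, 48) = 48
  graph.gen = min2(48, 48) = 48
  shard.gen = add(-8, 48) = 40
  assets.gen = add(40, -3) = 37
  check.gen = add(37, 37) = 74
  layout.gen = mul(37, 48) = 1776
  merge.gen = add(1776, 74) = 1850

After the edit, cleaning proceeds:
  index.gen: a read changed (west.txt [-2, 2, -7, -1]->[-6]) — executes, giving -6.
  meta.gen: a read changed (index.gen -8->-6) — executes, giving 36.
  config.gen: a read changed (meta.gen 48->36) — executes, giving 36.
  router.gen: a read changed (west.txt [-2, 2, -7, -1]->[-6]) — executes, giving -6.
  filter.gen: a read changed (router.gen -8->-6; meta.gen 48->36) — executes, giving 36.
  graph.gen: a read changed (config.gen 48->36; filter.gen 48->36) — executes, giving 36.
  shard.gen: a read changed (router.gen -8->-6; meta.gen 48->36) — executes, giving 30.
  assets.gen: a read changed (shard.gen 40->30) — executes, giving 27.
  check.gen: a read changed (assets.gen 37->27; assets.gen 37->27) — executes, giving 54.
  layout.gen: a read changed (assets.gen 37->27; graph.gen 48->36) — executes, giving 972.
  merge.gen: a read changed (layout.gen 1776->972; check.gen 74->54) — executes, giving 1026.

The edit dirties: assets.gen, check.gen, config.gen, filter.gen, graph.gen, index.gen, layout.gen, merge.gen, meta.gen, router.gen, shard.gen.
11 target commands run: assets.gen, check.gen, config.gen, filter.gen, graph.gen, index.gen, layout.gen, merge.gen, meta.gen, router.gen, shard.gen.
No dirty target's command escaped a run.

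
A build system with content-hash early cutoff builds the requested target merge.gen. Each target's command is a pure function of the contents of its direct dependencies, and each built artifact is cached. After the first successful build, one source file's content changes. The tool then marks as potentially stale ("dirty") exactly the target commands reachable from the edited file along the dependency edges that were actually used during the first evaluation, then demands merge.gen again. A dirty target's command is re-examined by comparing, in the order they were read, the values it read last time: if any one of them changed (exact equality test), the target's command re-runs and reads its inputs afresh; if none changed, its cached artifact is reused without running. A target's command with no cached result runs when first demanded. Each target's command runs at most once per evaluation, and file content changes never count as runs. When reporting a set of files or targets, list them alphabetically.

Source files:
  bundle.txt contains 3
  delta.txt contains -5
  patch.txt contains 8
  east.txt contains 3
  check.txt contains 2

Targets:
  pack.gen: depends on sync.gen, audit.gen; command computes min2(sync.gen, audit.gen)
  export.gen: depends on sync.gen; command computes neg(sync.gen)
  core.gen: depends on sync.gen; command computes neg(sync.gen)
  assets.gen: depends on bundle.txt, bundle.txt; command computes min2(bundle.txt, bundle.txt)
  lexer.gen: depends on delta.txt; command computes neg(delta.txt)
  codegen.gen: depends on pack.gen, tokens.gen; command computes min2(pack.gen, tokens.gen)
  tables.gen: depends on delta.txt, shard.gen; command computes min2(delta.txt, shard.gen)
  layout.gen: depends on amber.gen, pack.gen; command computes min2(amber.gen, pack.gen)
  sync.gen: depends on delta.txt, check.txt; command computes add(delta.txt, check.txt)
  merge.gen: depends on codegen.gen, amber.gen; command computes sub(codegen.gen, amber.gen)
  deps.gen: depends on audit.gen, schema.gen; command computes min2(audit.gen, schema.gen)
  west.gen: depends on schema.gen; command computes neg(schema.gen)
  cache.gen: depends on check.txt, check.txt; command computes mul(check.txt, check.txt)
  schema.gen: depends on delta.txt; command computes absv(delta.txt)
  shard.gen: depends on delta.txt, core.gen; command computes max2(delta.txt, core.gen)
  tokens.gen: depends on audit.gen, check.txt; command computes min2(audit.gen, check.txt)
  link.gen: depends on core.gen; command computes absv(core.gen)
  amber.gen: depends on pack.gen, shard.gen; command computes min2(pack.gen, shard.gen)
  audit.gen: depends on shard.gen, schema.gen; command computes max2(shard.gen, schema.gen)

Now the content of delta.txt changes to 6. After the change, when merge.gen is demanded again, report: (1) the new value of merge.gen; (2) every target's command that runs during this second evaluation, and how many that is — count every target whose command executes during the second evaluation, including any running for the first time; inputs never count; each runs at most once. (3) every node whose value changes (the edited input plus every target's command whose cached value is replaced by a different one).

New value of merge.gen: -4.
Target commands that run: amber.gen, audit.gen, codegen.gen, core.gen, merge.gen, pack.gen, schema.gen, shard.gen, sync.gen, tokens.gen — 10 in total.
Values that change: amber.gen, audit.gen, codegen.gen, core.gen, delta.txt, merge.gen, pack.gen, schema.gen, shard.gen, sync.gen.

First evaluation (everything demanded from the output):
  schema.gen = absv(-5) = 5
  sync.gen = add(-5, 2) = -3
  core.gen = neg(-3) = 3
  shard.gen = max2(-5, 3) = 3
  audit.gen = max2(3, 5) = 5
  pack.gen = min2(-3, 5) = -3
  amber.gen = min2(-3, 3) = -3
  tokens.gen = min2(5, 2) = 2
  codegen.gen = min2(-3, 2) = -3
  merge.gen = sub(-3, -3) = 0

Propagation after the edit:
  schema.gen: runs — delta.txt -5->6; result 6.
  sync.gen: runs — delta.txt -5->6; result 8.
  core.gen: runs — sync.gen -3->8; result -8.
  shard.gen: runs — delta.txt -5->6; core.gen 3->-8; result 6.
  audit.gen: runs — shard.gen 3->6; schema.gen 5->6; result 6.
  pack.gen: runs — sync.gen -3->8; audit.gen 5->6; result 6.
  amber.gen: runs — pack.gen -3->6; shard.gen 3->6; result 6.
  tokens.gen: runs — audit.gen 5->6; result 2 (same value as before).
  codegen.gen: runs — pack.gen -3->6; result 2.
  merge.gen: runs — codegen.gen -3->2; amber.gen -3->6; result -4.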